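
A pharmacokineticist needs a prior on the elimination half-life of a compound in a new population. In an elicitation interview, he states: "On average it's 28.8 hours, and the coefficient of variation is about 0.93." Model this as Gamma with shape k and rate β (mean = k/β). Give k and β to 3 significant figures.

k ≈ 1.16, β ≈ 0.0401

For Gamma(k, rate β): mean = k/β, variance = k/β², so CV = 1/√k.
CV = 0.93, hence k = 1/CV² = 1.16.
Then β = k/mean = 1.16/28.8 = 0.0401.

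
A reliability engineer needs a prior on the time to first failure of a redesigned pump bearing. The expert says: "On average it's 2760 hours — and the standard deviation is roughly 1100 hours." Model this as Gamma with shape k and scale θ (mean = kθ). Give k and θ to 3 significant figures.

For Gamma(k, scale θ): mean = kθ, variance = kθ², so CV = 1/√k.
CV = SD/mean = 1100/2760 = 0.3986, hence k = 1/CV² = 6.3.
Then θ = mean/k = 2760/6.3 = 438.

k ≈ 6.3, θ ≈ 438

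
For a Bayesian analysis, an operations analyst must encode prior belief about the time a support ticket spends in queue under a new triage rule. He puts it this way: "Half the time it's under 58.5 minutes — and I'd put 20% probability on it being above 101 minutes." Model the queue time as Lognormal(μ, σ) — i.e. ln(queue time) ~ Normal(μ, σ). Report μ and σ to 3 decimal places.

If T ~ Lognormal(μ,σ) then ln T ~ Normal(μ,σ), so the p-quantile of ln T is μ + z_p·σ.
ln(58.5) = 4.069 and ln(101) = 4.615; z_{0.5} = 0, z_{0.8} = 0.8416.
σ = (4.615 − 4.069)/(0.8416 − (0)) = 0.649.
μ = 4.069 − (0)·0.649 = 4.069.

μ ≈ 4.069, σ ≈ 0.649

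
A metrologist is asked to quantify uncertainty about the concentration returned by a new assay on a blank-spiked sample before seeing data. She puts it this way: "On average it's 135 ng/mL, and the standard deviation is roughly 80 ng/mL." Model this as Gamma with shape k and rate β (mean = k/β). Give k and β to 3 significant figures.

For Gamma(k, rate β): mean = k/β, variance = k/β², so CV = 1/√k.
CV = SD/mean = 80/135 = 0.5926, hence k = 1/CV² = 2.85.
Then β = k/mean = 2.85/135 = 0.0211.

k ≈ 2.85, β ≈ 0.0211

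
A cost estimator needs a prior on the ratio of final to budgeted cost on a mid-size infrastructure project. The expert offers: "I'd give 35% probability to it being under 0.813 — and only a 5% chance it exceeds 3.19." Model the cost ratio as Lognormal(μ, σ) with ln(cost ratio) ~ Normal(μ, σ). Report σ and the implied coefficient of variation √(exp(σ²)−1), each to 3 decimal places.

σ ≈ 0.673, CV ≈ 0.757

If T ~ Lognormal(μ,σ) then ln T ~ Normal(μ,σ), so the p-quantile of ln T is μ + z_p·σ.
ln(0.813) = -0.207 and ln(3.19) = 1.16; z_{0.35} = -0.3853, z_{0.95} = 1.645.
σ = (1.16 − -0.207)/(1.645 − (-0.3853)) = 0.673.
μ = -0.207 − (-0.3853)·0.673 = 0.052.
CV = √(exp(σ²)−1) = √(exp(0.4534)−1) = 0.757.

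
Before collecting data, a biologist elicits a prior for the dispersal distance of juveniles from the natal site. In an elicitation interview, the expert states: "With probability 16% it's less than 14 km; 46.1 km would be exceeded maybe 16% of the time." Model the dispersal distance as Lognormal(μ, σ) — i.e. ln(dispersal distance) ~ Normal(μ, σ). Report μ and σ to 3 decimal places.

If T ~ Lognormal(μ,σ) then ln T ~ Normal(μ,σ), so the p-quantile of ln T is μ + z_p·σ.
ln(14) = 2.639 and ln(46.1) = 3.831; z_{0.16} = -0.9945, z_{0.84} = 0.9945.
σ = (3.831 − 2.639)/(0.9945 − (-0.9945)) = 0.599.
μ = 2.639 − (-0.9945)·0.599 = 3.235.

μ ≈ 3.235, σ ≈ 0.599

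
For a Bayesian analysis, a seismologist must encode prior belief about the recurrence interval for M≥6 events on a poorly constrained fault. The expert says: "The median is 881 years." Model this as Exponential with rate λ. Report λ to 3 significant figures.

λ ≈ 0.000787

Exponential median = ln 2 / λ, so λ = ln 2 / 881.0 = 0.000787.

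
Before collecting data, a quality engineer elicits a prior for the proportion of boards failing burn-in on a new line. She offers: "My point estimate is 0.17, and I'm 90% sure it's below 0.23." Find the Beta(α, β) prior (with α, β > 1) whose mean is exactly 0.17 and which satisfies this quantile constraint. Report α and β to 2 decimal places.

With mean 0.17 fixed, write α = 0.17s, β = 0.83s where s = α+β.
Need P(θ < 0.23) = 0.9 under Beta(0.17s, 0.83s). Normal approximation: (q−m)/√(m(1−m)/s) ≈ z_{0.9} = 1.28, so s ≈ 0.17·0.83·(1.28)²/(0.23−0.17)² = 64.4.
At s = 64.4: P(θ<0.23) ≈ 0.895. Adjusting to match 0.9 gives s ≈ 67.92.
So α = 0.17·67.92 ≈ 11.55, β = 0.83·67.92 ≈ 56.37.

α ≈ 11.55, β ≈ 56.37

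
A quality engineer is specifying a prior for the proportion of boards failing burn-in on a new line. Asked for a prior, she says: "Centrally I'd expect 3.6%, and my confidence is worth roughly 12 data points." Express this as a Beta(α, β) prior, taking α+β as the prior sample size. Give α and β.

α = 0.432, β = 11.568

Under the effective-sample-size interpretation, Beta(α, β) has prior mean α/(α+β) and prior sample size α+β.
So α+β = 12 and α/(α+β) = 0.036, giving α = 0.036·12 = 0.432 and β = 12 − 0.432 = 11.568.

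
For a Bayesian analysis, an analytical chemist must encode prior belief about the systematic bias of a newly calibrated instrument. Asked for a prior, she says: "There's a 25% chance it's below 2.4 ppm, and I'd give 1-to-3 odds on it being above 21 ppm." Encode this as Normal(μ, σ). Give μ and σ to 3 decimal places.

For Normal(μ,σ), the p-quantile is μ + z_p·σ. Here z_{0.25} = -0.6745, z_{0.75} = 0.6745.
So 2.4 = μ − 0.6745σ and 21 = μ + 0.6745σ.
Subtracting: σ = (21 − 2.4)/(0.6745 − (-0.6745)) = 13.788.
Then μ = 2.4 − (-0.6745)·13.788 = 11.700.

μ = 11.700, σ = 13.788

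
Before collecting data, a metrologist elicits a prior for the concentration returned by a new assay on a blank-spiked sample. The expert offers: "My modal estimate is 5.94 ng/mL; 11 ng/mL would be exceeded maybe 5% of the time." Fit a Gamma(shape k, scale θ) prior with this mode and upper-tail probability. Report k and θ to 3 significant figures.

k ≈ 8.33, θ ≈ 0.81

Gamma(k,θ) with k>1 has mode (k−1)θ, so θ = 5.94/(k−1).
Need P(X < 11) = 0.95 with θ tied to k this way. Start at k = 2, θ = 5.94: P(X<11) ≈ 0.552.
Too low — raise k to concentrate. Iterating converges to k ≈ 8.33.
Then θ = 5.94/(8.33−1) ≈ 0.81.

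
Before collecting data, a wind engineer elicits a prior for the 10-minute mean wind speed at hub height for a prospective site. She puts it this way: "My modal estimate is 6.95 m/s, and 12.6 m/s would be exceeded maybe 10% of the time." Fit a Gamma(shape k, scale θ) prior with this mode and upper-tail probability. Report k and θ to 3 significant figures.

k ≈ 6.38, θ ≈ 1.29

Gamma(k,θ) with k>1 has mode (k−1)θ, so θ = 6.95/(k−1).
Need P(X < 12.6) = 0.9 with θ tied to k this way. Start at k = 2, θ = 6.95: P(X<12.6) ≈ 0.541.
Too low — raise k to concentrate. Iterating converges to k ≈ 6.38.
Then θ = 6.95/(6.38−1) ≈ 1.29.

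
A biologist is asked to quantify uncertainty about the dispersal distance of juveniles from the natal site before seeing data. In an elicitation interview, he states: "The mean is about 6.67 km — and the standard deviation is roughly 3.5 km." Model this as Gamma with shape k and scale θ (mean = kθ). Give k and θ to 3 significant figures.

For Gamma(k, scale θ): mean = kθ, variance = kθ², so CV = 1/√k.
CV = SD/mean = 3.5/6.67 = 0.5247, hence k = 1/CV² = 3.63.
Then θ = mean/k = 6.67/3.63 = 1.84.

k ≈ 3.63, θ ≈ 1.84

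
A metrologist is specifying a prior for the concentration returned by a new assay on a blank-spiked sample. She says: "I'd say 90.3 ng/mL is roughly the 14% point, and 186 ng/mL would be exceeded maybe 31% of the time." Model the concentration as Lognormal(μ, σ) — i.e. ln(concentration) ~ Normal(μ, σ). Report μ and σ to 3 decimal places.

μ ≈ 4.998, σ ≈ 0.458

If T ~ Lognormal(μ,σ) then ln T ~ Normal(μ,σ), so the p-quantile of ln T is μ + z_p·σ.
ln(90.3) = 4.503 and ln(186) = 5.226; z_{0.14} = -1.08, z_{0.69} = 0.4959.
σ = (5.226 − 4.503)/(0.4959 − (-1.08)) = 0.458.
μ = 4.503 − (-1.08)·0.458 = 4.998.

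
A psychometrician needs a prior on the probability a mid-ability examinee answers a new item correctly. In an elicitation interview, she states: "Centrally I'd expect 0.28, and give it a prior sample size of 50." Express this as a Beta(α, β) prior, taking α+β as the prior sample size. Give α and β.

α = 14, β = 36

Under the effective-sample-size interpretation, Beta(α, β) has prior mean α/(α+β) and prior sample size α+β.
So α+β = 50 and α/(α+β) = 0.28, giving α = 0.28·50 = 14 and β = 50 − 14 = 36.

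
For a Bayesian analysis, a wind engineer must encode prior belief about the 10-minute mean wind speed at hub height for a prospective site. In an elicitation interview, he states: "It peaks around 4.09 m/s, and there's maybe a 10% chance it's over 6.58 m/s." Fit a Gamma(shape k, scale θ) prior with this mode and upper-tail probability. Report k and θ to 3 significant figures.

k ≈ 9.32, θ ≈ 0.492

Gamma(k,θ) with k>1 has mode (k−1)θ, so θ = 4.09/(k−1).
Need P(X < 6.58) = 0.9 with θ tied to k this way. Start at k = 2, θ = 4.09: P(X<6.58) ≈ 0.478.
Too low — raise k to concentrate. Iterating converges to k ≈ 9.32.
Then θ = 4.09/(9.32−1) ≈ 0.492.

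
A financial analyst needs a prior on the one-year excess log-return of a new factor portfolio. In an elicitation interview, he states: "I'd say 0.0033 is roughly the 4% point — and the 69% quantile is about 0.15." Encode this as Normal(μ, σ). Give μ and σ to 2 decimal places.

The p-quantile of Normal(μ,σ) is μ + z_p·σ, with z_{0.04} = -1.751 and z_{0.69} = 0.4959.
Eliminate σ: μ = (z₂·x₁ − z₁·x₂)/(z₂ − z₁) = (0.4959·0.0033 − (-1.751)·0.15)/2.247 = 0.12.
Then σ = (x₂ − x₁)/(z₂ − z₁) = (0.15 − 0.0033)/2.247 = 0.07.

μ = 0.12, σ = 0.07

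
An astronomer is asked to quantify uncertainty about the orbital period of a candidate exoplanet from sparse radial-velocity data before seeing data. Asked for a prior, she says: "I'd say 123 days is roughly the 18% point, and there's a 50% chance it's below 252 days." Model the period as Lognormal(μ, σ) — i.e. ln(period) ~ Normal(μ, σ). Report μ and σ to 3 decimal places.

If T ~ Lognormal(μ,σ) then ln T ~ Normal(μ,σ), so the p-quantile of ln T is μ + z_p·σ.
ln(123) = 4.812 and ln(252) = 5.529; z_{0.18} = -0.9154, z_{0.5} = 0.
σ = (5.529 − 4.812)/(0 − (-0.9154)) = 0.784.
μ = 4.812 − (-0.9154)·0.784 = 5.529.

μ ≈ 5.529, σ ≈ 0.784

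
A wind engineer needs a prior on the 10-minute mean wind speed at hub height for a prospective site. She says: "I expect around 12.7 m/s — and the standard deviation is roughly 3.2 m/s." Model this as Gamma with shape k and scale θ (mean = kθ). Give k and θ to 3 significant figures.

k ≈ 15.8, θ ≈ 0.806

For Gamma(k, scale θ): mean = kθ, variance = kθ², so CV = 1/√k.
CV = SD/mean = 3.2/12.7 = 0.252, hence k = 1/CV² = 15.8.
Then θ = mean/k = 12.7/15.8 = 0.806.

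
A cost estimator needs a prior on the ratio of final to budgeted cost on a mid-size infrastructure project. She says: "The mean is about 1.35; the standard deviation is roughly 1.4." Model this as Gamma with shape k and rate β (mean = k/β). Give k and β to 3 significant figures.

For Gamma(k, rate β): mean = k/β, variance = k/β², so CV = 1/√k.
CV = SD/mean = 1.4/1.35 = 1.037, hence k = 1/CV² = 0.93.
Then β = k/mean = 0.93/1.35 = 0.689.

k ≈ 0.93, β ≈ 0.689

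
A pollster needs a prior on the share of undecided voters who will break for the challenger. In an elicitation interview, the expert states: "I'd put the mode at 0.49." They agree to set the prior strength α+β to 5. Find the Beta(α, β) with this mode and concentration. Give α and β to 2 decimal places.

For α,β > 1 the Beta mode is (α−1)/(α+β−2). With α+β = 5, the mode is (α−1)/3.
Set (α−1)/3 = 0.49 → α = 1 + 0.49·3 = 2.47.
β = 5 − α = 2.53.

α = 2.47, β = 2.53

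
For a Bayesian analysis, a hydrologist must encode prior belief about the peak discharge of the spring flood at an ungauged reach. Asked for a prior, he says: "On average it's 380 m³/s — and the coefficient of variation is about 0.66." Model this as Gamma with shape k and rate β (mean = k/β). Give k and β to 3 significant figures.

For Gamma(k, rate β): mean = k/β, variance = k/β², so CV = 1/√k.
CV = 0.66, hence k = 1/CV² = 2.3.
Then β = k/mean = 2.3/380 = 0.00604.

k ≈ 2.3, β ≈ 0.00604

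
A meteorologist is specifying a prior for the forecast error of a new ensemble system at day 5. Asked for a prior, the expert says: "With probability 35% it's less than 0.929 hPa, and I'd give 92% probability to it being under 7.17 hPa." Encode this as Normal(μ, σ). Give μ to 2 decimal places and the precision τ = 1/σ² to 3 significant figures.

The p-quantile of Normal(μ,σ) is μ + z_p·σ, with z_{0.35} = -0.3853 and z_{0.92} = 1.405.
Eliminate σ: μ = (z₂·x₁ − z₁·x₂)/(z₂ − z₁) = (1.405·0.929 − (-0.3853)·7.17)/1.79 = 2.27.
Then σ = (x₂ − x₁)/(z₂ − z₁) = (7.17 − 0.929)/1.79 = 3.49.
Precision τ = 1/σ² = 1/3.486² = 0.0823.

μ = 2.27, τ = 0.0823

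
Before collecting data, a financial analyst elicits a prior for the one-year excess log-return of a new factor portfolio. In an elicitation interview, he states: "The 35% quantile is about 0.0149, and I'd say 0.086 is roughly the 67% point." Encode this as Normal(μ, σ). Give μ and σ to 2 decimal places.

μ = 0.05, σ = 0.09

For Normal(μ,σ), the p-quantile is μ + z_p·σ. Here z_{0.35} = -0.3853, z_{0.67} = 0.4399.
So 0.0149 = μ − 0.3853σ and 0.086 = μ + 0.4399σ.
Subtracting: σ = (0.086 − 0.0149)/(0.4399 − (-0.3853)) = 0.09.
Then μ = 0.0149 − (-0.3853)·0.09 = 0.05.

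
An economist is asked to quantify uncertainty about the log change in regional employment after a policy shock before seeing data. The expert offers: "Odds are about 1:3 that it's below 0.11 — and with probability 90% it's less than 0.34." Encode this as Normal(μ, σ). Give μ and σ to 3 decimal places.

μ = 0.189, σ = 0.118

The p-quantile of Normal(μ,σ) is μ + z_p·σ, with z_{0.25} = -0.6745 and z_{0.9} = 1.282.
Eliminate σ: μ = (z₂·x₁ − z₁·x₂)/(z₂ − z₁) = (1.282·0.11 − (-0.6745)·0.34)/1.956 = 0.189.
Then σ = (x₂ − x₁)/(z₂ − z₁) = (0.34 − 0.11)/1.956 = 0.118.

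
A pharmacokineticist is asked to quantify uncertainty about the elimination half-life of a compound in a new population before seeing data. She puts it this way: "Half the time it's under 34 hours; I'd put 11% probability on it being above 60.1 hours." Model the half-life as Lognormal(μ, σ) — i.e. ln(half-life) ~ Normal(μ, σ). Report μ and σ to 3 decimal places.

μ ≈ 3.526, σ ≈ 0.464

If T ~ Lognormal(μ,σ) then ln T ~ Normal(μ,σ), so the p-quantile of ln T is μ + z_p·σ.
ln(34) = 3.526 and ln(60.1) = 4.096; z_{0.5} = 0, z_{0.89} = 1.227.
σ = (4.096 − 3.526)/(1.227 − (0)) = 0.464.
μ = 3.526 − (0)·0.464 = 3.526.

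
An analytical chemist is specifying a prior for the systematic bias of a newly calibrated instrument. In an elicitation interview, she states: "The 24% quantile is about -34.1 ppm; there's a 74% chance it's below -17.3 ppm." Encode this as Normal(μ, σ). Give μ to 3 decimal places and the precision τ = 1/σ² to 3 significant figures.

The p-quantile of Normal(μ,σ) is μ + z_p·σ, with z_{0.24} = -0.7063 and z_{0.74} = 0.6433.
Eliminate σ: μ = (z₂·x₁ − z₁·x₂)/(z₂ − z₁) = (0.6433·-34.1 − (-0.7063)·-17.3)/1.35 = -25.308.
Then σ = (x₂ − x₁)/(z₂ − z₁) = (-17.3 − -34.1)/1.35 = 12.448.
Precision τ = 1/σ² = 1/12.45² = 0.00645.

μ = -25.308, τ = 0.00645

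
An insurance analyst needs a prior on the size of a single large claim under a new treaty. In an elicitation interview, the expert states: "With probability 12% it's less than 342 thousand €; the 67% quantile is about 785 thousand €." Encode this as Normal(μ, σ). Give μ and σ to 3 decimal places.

For Normal(μ,σ), the p-quantile is μ + z_p·σ. Here z_{0.12} = -1.175, z_{0.67} = 0.4399.
So 342 = μ − 1.175σ and 785 = μ + 0.4399σ.
Subtracting: σ = (785 − 342)/(0.4399 − (-1.175)) = 274.320.
Then μ = 342 − (-1.175)·274.320 = 664.323.

μ = 664.323, σ = 274.320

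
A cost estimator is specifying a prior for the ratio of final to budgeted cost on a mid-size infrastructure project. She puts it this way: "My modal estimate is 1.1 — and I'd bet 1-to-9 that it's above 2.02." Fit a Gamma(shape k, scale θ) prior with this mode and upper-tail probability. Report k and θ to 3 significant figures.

k ≈ 6.16, θ ≈ 0.213

Gamma(k,θ) with k>1 has mode (k−1)θ, so θ = 1.1/(k−1).
Need P(X < 2.02) = 0.9 with θ tied to k this way. Start at k = 2, θ = 1.1: P(X<2.02) ≈ 0.548.
Too low — raise k to concentrate. Iterating converges to k ≈ 6.16.
Then θ = 1.1/(6.16−1) ≈ 0.213.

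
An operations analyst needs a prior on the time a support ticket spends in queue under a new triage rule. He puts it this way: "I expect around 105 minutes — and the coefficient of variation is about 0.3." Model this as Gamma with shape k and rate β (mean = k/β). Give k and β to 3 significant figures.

k ≈ 11.1, β ≈ 0.106

For Gamma(k, rate β): mean = k/β, variance = k/β², so CV = 1/√k.
CV = 0.3, hence k = 1/CV² = 11.1.
Then β = k/mean = 11.1/105 = 0.106.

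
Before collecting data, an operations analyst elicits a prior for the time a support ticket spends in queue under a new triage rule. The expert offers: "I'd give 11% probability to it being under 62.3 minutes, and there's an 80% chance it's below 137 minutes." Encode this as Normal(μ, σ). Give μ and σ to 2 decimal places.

For Normal(μ,σ), the p-quantile is μ + z_p·σ. Here z_{0.11} = -1.227, z_{0.8} = 0.8416.
So 62.3 = μ − 1.227σ and 137 = μ + 0.8416σ.
Subtracting: σ = (137 − 62.3)/(0.8416 − (-1.227)) = 36.12.
Then μ = 62.3 − (-1.227)·36.12 = 106.60.

μ = 106.60, σ = 36.12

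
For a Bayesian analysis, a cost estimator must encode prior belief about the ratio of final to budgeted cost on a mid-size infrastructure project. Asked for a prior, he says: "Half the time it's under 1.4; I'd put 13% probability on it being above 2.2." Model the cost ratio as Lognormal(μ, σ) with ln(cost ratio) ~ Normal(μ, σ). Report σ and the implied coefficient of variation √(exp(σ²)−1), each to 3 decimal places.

If T ~ Lognormal(μ,σ) then ln T ~ Normal(μ,σ), so the p-quantile of ln T is μ + z_p·σ.
ln(1.4) = 0.3365 and ln(2.2) = 0.7885; z_{0.5} = 0, z_{0.87} = 1.126.
σ = (0.7885 − 0.3365)/(1.126 − (0)) = 0.401.
μ = 0.3365 − (0)·0.401 = 0.336.
CV = √(exp(σ²)−1) = √(exp(0.1610)−1) = 0.418.

σ ≈ 0.401, CV ≈ 0.418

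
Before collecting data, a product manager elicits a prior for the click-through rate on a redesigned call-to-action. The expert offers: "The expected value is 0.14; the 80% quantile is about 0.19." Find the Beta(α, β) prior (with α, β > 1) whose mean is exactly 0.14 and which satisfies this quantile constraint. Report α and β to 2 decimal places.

With mean 0.14 fixed, write α = 0.14s, β = 0.86s where s = α+β.
Need P(θ < 0.19) = 0.8 under Beta(0.14s, 0.86s). Normal approximation: (q−m)/√(m(1−m)/s) ≈ z_{0.8} = 0.842, so s ≈ 0.14·0.86·(0.842)²/(0.19−0.14)² = 34.1.
At s = 34.1: P(θ<0.19) ≈ 0.812. Adjusting to match 0.8 gives s ≈ 29.83.
So α = 0.14·29.83 ≈ 4.18, β = 0.86·29.83 ≈ 25.66.

α ≈ 4.18, β ≈ 25.66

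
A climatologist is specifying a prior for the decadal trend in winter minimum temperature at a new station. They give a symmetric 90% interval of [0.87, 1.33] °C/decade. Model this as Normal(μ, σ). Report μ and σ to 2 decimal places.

μ = 1.10, σ = 0.14

A symmetric 90% interval runs μ ± z·σ with z = 1.645.
Half-width = 0.23, so σ = 0.23/1.645 = 0.14.
μ is the interval midpoint, 1.10.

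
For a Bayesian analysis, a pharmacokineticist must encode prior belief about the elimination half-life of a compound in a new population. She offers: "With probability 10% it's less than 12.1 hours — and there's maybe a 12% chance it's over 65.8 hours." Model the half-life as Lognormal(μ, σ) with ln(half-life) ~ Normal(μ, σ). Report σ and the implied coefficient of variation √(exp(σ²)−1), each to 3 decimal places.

If T ~ Lognormal(μ,σ) then ln T ~ Normal(μ,σ), so the p-quantile of ln T is μ + z_p·σ.
ln(12.1) = 2.493 and ln(65.8) = 4.187; z_{0.1} = -1.282, z_{0.88} = 1.175.
σ = (4.187 − 2.493)/(1.175 − (-1.282)) = 0.689.
μ = 2.493 − (-1.282)·0.689 = 3.377.
CV = √(exp(σ²)−1) = √(exp(0.4752)−1) = 0.780.

σ ≈ 0.689, CV ≈ 0.780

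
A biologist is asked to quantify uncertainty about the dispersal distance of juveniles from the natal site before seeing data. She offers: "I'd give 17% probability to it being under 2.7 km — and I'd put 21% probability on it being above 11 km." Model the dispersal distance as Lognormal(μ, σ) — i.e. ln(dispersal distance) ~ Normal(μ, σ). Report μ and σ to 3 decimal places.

μ ≈ 1.755, σ ≈ 0.798

If T ~ Lognormal(μ,σ) then ln T ~ Normal(μ,σ), so the p-quantile of ln T is μ + z_p·σ.
ln(2.7) = 0.9933 and ln(11) = 2.398; z_{0.17} = -0.9542, z_{0.79} = 0.8064.
σ = (2.398 − 0.9933)/(0.8064 − (-0.9542)) = 0.798.
μ = 0.9933 − (-0.9542)·0.798 = 1.755.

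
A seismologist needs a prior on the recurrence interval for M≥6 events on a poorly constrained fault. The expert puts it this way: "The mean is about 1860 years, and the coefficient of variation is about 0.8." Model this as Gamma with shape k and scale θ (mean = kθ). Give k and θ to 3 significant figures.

k ≈ 1.56, θ ≈ 1190

For Gamma(k, scale θ): mean = kθ, variance = kθ², so CV = 1/√k.
CV = 0.8, hence k = 1/CV² = 1.56.
Then θ = mean/k = 1860/1.56 = 1190.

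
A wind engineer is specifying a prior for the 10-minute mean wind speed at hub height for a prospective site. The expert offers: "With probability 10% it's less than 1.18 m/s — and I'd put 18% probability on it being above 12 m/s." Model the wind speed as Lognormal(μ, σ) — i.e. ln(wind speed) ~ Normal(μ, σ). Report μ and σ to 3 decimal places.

If T ~ Lognormal(μ,σ) then ln T ~ Normal(μ,σ), so the p-quantile of ln T is μ + z_p·σ.
ln(1.18) = 0.1655 and ln(12) = 2.485; z_{0.1} = -1.282, z_{0.82} = 0.9154.
σ = (2.485 − 0.1655)/(0.9154 − (-1.282)) = 1.056.
μ = 0.1655 − (-1.282)·1.056 = 1.519.

μ ≈ 1.519, σ ≈ 1.056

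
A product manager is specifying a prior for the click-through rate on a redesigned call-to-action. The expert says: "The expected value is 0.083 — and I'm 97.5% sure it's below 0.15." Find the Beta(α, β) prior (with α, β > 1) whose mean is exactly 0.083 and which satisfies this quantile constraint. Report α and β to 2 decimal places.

With mean 0.083 fixed, write α = 0.083s, β = 0.917s where s = α+β.
Need P(θ < 0.15) = 0.975 under Beta(0.083s, 0.917s). Normal approximation: (q−m)/√(m(1−m)/s) ≈ z_{0.975} = 1.96, so s ≈ 0.083·0.917·(1.96)²/(0.15−0.083)² = 65.1.
At s = 65.1: P(θ<0.15) ≈ 0.960. Adjusting to match 0.975 gives s ≈ 84.67.
So α = 0.083·84.67 ≈ 7.03, β = 0.917·84.67 ≈ 77.64.

α ≈ 7.03, β ≈ 77.64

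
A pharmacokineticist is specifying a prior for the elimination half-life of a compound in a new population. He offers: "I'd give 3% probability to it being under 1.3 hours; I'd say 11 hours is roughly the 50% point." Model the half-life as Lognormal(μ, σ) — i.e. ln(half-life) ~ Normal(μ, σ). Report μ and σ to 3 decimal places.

μ ≈ 2.398, σ ≈ 1.135

If T ~ Lognormal(μ,σ) then ln T ~ Normal(μ,σ), so the p-quantile of ln T is μ + z_p·σ.
ln(1.3) = 0.2624 and ln(11) = 2.398; z_{0.03} = -1.881, z_{0.5} = 0.
σ = (2.398 − 0.2624)/(0 − (-1.881)) = 1.135.
μ = 0.2624 − (-1.881)·1.135 = 2.398.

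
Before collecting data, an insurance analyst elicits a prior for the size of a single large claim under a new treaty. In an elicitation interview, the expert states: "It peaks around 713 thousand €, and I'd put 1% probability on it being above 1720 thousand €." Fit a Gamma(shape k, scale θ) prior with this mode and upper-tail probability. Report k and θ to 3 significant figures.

Gamma(k,θ) with k>1 has mode (k−1)θ, so θ = 713/(k−1).
Need P(X < 1720) = 0.99 with θ tied to k this way. Start at k = 2, θ = 713: P(X<1720) ≈ 0.694.
Too low — raise k to concentrate. Iterating converges to k ≈ 7.1.
Then θ = 713/(7.1−1) ≈ 117.

k ≈ 7.1, θ ≈ 117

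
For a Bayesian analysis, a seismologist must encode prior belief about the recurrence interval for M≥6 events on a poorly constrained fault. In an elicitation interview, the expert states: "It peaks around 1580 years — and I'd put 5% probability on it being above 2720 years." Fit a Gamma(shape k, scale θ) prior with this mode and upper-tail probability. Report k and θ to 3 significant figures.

Gamma(k,θ) with k>1 has mode (k−1)θ, so θ = 1580/(k−1).
Need P(X < 2720) = 0.95 with θ tied to k this way. Start at k = 2, θ = 1580: P(X<2720) ≈ 0.513.
Too low — raise k to concentrate. Iterating converges to k ≈ 10.5.
Then θ = 1580/(10.5−1) ≈ 167.

k ≈ 10.5, θ ≈ 167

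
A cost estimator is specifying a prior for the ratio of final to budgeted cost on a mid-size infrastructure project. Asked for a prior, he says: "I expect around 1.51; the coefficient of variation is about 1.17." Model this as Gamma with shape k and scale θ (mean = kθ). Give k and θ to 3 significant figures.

For Gamma(k, scale θ): mean = kθ, variance = kθ², so CV = 1/√k.
CV = 1.17, hence k = 1/CV² = 0.731.
Then θ = mean/k = 1.51/0.731 = 2.07.

k ≈ 0.731, θ ≈ 2.07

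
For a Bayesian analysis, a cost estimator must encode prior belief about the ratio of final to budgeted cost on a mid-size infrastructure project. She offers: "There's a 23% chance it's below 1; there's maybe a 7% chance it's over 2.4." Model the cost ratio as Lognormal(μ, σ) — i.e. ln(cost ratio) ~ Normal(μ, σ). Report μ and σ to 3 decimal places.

If T ~ Lognormal(μ,σ) then ln T ~ Normal(μ,σ), so the p-quantile of ln T is μ + z_p·σ.
ln(1) = 0 and ln(2.4) = 0.8755; z_{0.23} = -0.7388, z_{0.93} = 1.476.
σ = (0.8755 − 0)/(1.476 − (-0.7388)) = 0.395.
μ = 0 − (-0.7388)·0.395 = 0.292.

μ ≈ 0.292, σ ≈ 0.395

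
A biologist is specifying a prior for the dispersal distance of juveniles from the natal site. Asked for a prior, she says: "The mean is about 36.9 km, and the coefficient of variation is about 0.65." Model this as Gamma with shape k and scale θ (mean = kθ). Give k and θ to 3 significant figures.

For Gamma(k, scale θ): mean = kθ, variance = kθ², so CV = 1/√k.
CV = 0.65, hence k = 1/CV² = 2.37.
Then θ = mean/k = 36.9/2.37 = 15.6.

k ≈ 2.37, θ ≈ 15.6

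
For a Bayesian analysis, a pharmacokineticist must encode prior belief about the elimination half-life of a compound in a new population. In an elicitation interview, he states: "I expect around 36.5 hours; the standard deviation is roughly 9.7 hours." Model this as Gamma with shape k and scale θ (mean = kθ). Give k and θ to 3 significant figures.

k ≈ 14.2, θ ≈ 2.58

For Gamma(k, scale θ): mean = kθ, variance = kθ², so CV = 1/√k.
CV = SD/mean = 9.7/36.5 = 0.2658, hence k = 1/CV² = 14.2.
Then θ = mean/k = 36.5/14.2 = 2.58.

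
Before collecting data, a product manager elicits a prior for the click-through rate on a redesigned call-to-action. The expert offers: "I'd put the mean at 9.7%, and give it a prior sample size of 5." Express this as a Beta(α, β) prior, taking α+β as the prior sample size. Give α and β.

α = 0.485, β = 4.515

Under the effective-sample-size interpretation, Beta(α, β) has prior mean α/(α+β) and prior sample size α+β.
So α+β = 5 and α/(α+β) = 0.097, giving α = 0.097·5 = 0.485 and β = 5 − 0.485 = 4.515.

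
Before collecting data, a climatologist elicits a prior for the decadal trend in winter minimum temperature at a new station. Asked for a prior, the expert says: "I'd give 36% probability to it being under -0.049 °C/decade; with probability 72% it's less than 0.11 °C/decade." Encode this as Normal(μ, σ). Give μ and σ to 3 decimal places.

μ = 0.012, σ = 0.169

The p-quantile of Normal(μ,σ) is μ + z_p·σ, with z_{0.36} = -0.3585 and z_{0.72} = 0.5828.
Eliminate σ: μ = (z₂·x₁ − z₁·x₂)/(z₂ − z₁) = (0.5828·-0.049 − (-0.3585)·0.11)/0.9413 = 0.012.
Then σ = (x₂ − x₁)/(z₂ − z₁) = (0.11 − -0.049)/0.9413 = 0.169.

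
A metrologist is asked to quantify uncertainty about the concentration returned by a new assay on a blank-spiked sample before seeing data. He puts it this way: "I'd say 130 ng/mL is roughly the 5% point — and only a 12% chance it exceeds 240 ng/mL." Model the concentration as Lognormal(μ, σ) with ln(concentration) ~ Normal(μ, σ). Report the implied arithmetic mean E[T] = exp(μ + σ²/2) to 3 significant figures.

If T ~ Lognormal(μ,σ) then ln T ~ Normal(μ,σ), so the p-quantile of ln T is μ + z_p·σ.
ln(130) = 4.868 and ln(240) = 5.481; z_{0.05} = -1.645, z_{0.88} = 1.175.
σ = (5.481 − 4.868)/(1.175 − (-1.645)) = 0.217.
μ = 4.868 − (-1.645)·0.217 = 5.225.
E[T] = exp(μ + σ²/2) = exp(5.225 + 0.0236) = 190 ng/mL.

E[T] ≈ 190 ng/mL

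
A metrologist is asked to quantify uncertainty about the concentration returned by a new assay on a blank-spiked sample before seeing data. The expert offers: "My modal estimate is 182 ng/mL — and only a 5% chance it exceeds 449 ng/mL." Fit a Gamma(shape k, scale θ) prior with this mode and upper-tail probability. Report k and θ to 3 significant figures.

Gamma(k,θ) with k>1 has mode (k−1)θ, so θ = 182/(k−1).
Need P(X < 449) = 0.95 with θ tied to k this way. Start at k = 2, θ = 182: P(X<449) ≈ 0.706.
Too low — raise k to concentrate. Iterating converges to k ≈ 4.34.
Then θ = 182/(4.34−1) ≈ 54.6.

k ≈ 4.34, θ ≈ 54.6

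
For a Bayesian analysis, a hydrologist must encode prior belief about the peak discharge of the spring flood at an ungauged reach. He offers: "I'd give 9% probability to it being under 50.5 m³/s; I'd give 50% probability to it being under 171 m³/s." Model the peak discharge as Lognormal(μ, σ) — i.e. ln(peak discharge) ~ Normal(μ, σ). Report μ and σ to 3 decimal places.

If T ~ Lognormal(μ,σ) then ln T ~ Normal(μ,σ), so the p-quantile of ln T is μ + z_p·σ.
ln(50.5) = 3.922 and ln(171) = 5.142; z_{0.09} = -1.341, z_{0.5} = 0.
σ = (5.142 − 3.922)/(0 − (-1.341)) = 0.910.
μ = 3.922 − (-1.341)·0.910 = 5.142.

μ ≈ 5.142, σ ≈ 0.910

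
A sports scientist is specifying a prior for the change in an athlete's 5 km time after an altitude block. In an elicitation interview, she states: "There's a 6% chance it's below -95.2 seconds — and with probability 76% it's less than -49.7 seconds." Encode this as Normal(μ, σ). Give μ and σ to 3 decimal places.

μ = -63.913, σ = 20.123

The p-quantile of Normal(μ,σ) is μ + z_p·σ, with z_{0.06} = -1.555 and z_{0.76} = 0.7063.
Eliminate σ: μ = (z₂·x₁ − z₁·x₂)/(z₂ − z₁) = (0.7063·-95.2 − (-1.555)·-49.7)/2.261 = -63.913.
Then σ = (x₂ − x₁)/(z₂ − z₁) = (-49.7 − -95.2)/2.261 = 20.123.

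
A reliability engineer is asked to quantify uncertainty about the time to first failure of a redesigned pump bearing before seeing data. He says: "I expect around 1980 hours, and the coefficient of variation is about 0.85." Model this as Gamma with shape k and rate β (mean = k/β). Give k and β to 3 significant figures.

For Gamma(k, rate β): mean = k/β, variance = k/β², so CV = 1/√k.
CV = 0.85, hence k = 1/CV² = 1.38.
Then β = k/mean = 1.38/1980 = 0.000699.

k ≈ 1.38, β ≈ 0.000699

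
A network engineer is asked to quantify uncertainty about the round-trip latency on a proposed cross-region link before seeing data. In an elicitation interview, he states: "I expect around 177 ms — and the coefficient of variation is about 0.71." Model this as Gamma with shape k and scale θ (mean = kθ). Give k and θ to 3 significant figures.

k ≈ 1.98, θ ≈ 89.2

For Gamma(k, scale θ): mean = kθ, variance = kθ², so CV = 1/√k.
CV = 0.71, hence k = 1/CV² = 1.98.
Then θ = mean/k = 177/1.98 = 89.2.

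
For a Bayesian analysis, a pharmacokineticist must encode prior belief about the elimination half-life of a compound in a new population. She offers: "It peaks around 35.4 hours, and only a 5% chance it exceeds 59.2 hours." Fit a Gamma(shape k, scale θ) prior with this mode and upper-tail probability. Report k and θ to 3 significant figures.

Gamma(k,θ) with k>1 has mode (k−1)θ, so θ = 35.4/(k−1).
Need P(X < 59.2) = 0.95 with θ tied to k this way. Start at k = 2, θ = 35.4: P(X<59.2) ≈ 0.498.
Too low — raise k to concentrate. Iterating converges to k ≈ 11.6.
Then θ = 35.4/(11.6−1) ≈ 3.35.

k ≈ 11.6, θ ≈ 3.35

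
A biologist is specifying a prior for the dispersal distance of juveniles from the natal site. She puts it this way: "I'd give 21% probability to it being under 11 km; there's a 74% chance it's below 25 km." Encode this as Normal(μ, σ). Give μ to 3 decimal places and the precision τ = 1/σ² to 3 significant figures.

For Normal(μ,σ), the p-quantile is μ + z_p·σ. Here z_{0.21} = -0.8064, z_{0.74} = 0.6433.
So 11 = μ − 0.8064σ and 25 = μ + 0.6433σ.
Subtracting: σ = (25 − 11)/(0.6433 − (-0.8064)) = 9.657.
Then μ = 11 − (-0.8064)·9.657 = 18.787.
Precision τ = 1/σ² = 1/9.657² = 0.0107.

μ = 18.787, τ = 0.0107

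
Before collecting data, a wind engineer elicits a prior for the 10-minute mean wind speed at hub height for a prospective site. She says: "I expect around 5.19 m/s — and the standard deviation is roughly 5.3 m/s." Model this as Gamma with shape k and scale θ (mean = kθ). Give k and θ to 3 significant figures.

For Gamma(k, scale θ): mean = kθ, variance = kθ², so CV = 1/√k.
CV = SD/mean = 5.3/5.19 = 1.021, hence k = 1/CV² = 0.959.
Then θ = mean/k = 5.19/0.959 = 5.41.

k ≈ 0.959, θ ≈ 5.41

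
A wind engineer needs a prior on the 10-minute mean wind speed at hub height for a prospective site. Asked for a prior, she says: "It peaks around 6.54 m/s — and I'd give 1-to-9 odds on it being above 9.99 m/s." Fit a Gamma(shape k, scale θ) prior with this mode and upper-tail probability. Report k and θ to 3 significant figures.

Gamma(k,θ) with k>1 has mode (k−1)θ, so θ = 6.54/(k−1).
Need P(X < 9.99) = 0.9 with θ tied to k this way. Start at k = 2, θ = 6.54: P(X<9.99) ≈ 0.451.
Too low — raise k to concentrate. Iterating converges to k ≈ 11.4.
Then θ = 6.54/(11.4−1) ≈ 0.629.

k ≈ 11.4, θ ≈ 0.629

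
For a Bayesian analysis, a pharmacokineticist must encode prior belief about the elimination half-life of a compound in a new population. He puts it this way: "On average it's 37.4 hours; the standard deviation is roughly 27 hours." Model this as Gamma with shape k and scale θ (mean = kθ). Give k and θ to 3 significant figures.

For Gamma(k, scale θ): mean = kθ, variance = kθ², so CV = 1/√k.
CV = SD/mean = 27/37.4 = 0.7219, hence k = 1/CV² = 1.92.
Then θ = mean/k = 37.4/1.92 = 19.5.

k ≈ 1.92, θ ≈ 19.5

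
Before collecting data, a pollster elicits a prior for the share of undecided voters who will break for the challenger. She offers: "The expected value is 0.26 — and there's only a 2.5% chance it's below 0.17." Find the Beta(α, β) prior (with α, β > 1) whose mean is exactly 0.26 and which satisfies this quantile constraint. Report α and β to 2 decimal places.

α ≈ 20.53, β ≈ 58.43

With mean 0.26 fixed, write α = 0.26s, β = 0.74s where s = α+β.
Need P(θ < 0.17) = 0.025 under Beta(0.26s, 0.74s). Normal approximation: (q−m)/√(m(1−m)/s) ≈ z_{0.025} = -1.96, so s ≈ 0.26·0.74·(-1.96)²/(0.17−0.26)² = 91.2.
At s = 91.2: P(θ<0.17) ≈ 0.017. Adjusting to match 0.025 gives s ≈ 78.96.
So α = 0.26·78.96 ≈ 20.53, β = 0.74·78.96 ≈ 58.43.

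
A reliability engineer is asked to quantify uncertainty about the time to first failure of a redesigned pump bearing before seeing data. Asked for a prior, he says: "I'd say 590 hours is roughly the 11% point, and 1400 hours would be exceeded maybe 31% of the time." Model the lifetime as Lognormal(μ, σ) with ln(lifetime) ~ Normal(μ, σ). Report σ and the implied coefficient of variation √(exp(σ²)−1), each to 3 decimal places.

If T ~ Lognormal(μ,σ) then ln T ~ Normal(μ,σ), so the p-quantile of ln T is μ + z_p·σ.
ln(590) = 6.38 and ln(1400) = 7.244; z_{0.11} = -1.227, z_{0.69} = 0.4959.
σ = (7.244 − 6.38)/(0.4959 − (-1.227)) = 0.502.
μ = 6.38 − (-1.227)·0.502 = 6.995.
CV = √(exp(σ²)−1) = √(exp(0.2517)−1) = 0.535.

σ ≈ 0.502, CV ≈ 0.535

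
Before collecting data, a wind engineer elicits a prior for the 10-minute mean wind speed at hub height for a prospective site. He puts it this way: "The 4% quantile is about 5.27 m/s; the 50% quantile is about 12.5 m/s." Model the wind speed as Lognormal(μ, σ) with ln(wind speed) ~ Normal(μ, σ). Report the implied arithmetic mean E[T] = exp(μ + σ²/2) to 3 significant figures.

If T ~ Lognormal(μ,σ) then ln T ~ Normal(μ,σ), so the p-quantile of ln T is μ + z_p·σ.
ln(5.27) = 1.662 and ln(12.5) = 2.526; z_{0.04} = -1.751, z_{0.5} = 0.
σ = (2.526 − 1.662)/(0 − (-1.751)) = 0.493.
μ = 1.662 − (-1.751)·0.493 = 2.526.
E[T] = exp(μ + σ²/2) = exp(2.526 + 0.1217) = 14.1 m/s.

E[T] ≈ 14.1 m/s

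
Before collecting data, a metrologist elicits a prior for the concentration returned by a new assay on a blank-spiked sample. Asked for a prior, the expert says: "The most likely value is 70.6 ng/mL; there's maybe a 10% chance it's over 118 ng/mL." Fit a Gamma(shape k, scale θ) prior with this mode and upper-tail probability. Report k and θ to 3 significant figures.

k ≈ 8.16, θ ≈ 9.86

Gamma(k,θ) with k>1 has mode (k−1)θ, so θ = 70.6/(k−1).
Need P(X < 118) = 0.9 with θ tied to k this way. Start at k = 2, θ = 70.6: P(X<118) ≈ 0.498.
Too low — raise k to concentrate. Iterating converges to k ≈ 8.16.
Then θ = 70.6/(8.16−1) ≈ 9.86.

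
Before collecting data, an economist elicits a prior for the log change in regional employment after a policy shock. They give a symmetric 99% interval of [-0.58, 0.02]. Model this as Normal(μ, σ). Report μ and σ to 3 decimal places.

μ = -0.280, σ = 0.116

A symmetric 99% interval runs μ ± z·σ with z = 2.576.
Half-width = 0.3, so σ = 0.3/2.576 = 0.116.
μ is the interval midpoint, -0.280.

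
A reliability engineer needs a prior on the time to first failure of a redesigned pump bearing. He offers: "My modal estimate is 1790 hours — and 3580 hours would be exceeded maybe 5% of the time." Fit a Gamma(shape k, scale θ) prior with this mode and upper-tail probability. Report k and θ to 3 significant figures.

k ≈ 6.77, θ ≈ 310

Gamma(k,θ) with k>1 has mode (k−1)θ, so θ = 1790/(k−1).
Need P(X < 3580) = 0.95 with θ tied to k this way. Start at k = 2, θ = 1790: P(X<3580) ≈ 0.594.
Too low — raise k to concentrate. Iterating converges to k ≈ 6.77.
Then θ = 1790/(6.77−1) ≈ 310.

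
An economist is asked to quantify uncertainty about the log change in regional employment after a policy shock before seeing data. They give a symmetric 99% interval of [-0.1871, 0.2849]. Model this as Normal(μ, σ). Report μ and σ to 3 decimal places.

μ = 0.049, σ = 0.092

A symmetric 99% interval runs μ ± z·σ with z = 2.576.
Half-width = 0.236, so σ = 0.236/2.576 = 0.092.
μ is the interval midpoint, 0.049.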